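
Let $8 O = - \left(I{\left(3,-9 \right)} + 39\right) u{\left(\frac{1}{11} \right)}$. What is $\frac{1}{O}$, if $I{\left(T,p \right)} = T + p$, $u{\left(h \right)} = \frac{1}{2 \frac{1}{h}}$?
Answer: $- \frac{16}{3} \approx -5.3333$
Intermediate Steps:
$u{\left(h \right)} = \frac{h}{2}$
$O = - \frac{3}{16}$ ($O = \frac{\left(-1\right) \left(\left(3 - 9\right) + 39\right) \frac{1}{2 \cdot 11}}{8} = \frac{\left(-1\right) \left(-6 + 39\right) \frac{1}{2} \cdot \frac{1}{11}}{8} = \frac{\left(-1\right) 33 \cdot \frac{1}{22}}{8} = \frac{\left(-1\right) \frac{3}{2}}{8} = \frac{1}{8} \left(- \frac{3}{2}\right) = - \frac{3}{16} \approx -0.1875$)
$\frac{1}{O} = \frac{1}{- \frac{3}{16}} = - \frac{16}{3}$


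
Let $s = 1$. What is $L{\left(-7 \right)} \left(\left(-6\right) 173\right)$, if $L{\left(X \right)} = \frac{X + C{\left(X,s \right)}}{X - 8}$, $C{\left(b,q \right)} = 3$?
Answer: $- \frac{1384}{5} \approx -276.8$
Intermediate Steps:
$L{\left(X \right)} = \frac{3 + X}{-8 + X}$ ($L{\left(X \right)} = \frac{X + 3}{X - 8} = \frac{3 + X}{-8 + X}$)
$L{\left(-7 \right)} \left(\left(-6\right) 173\right) = \frac{3 - 7}{-8 - 7} \left(\left(-6\right) 173\right) = \frac{1}{-15} \left(-4\right) \left(-1038\right) = \left(- \frac{1}{15}\right) \left(-4\right) \left(-1038\right) = \frac{4}{15} \left(-1038\right) = - \frac{1384}{5}$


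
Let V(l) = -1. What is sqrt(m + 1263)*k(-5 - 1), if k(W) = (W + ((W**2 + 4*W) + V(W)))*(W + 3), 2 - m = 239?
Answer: -45*sqrt(114) ≈ -480.47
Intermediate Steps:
m = -237 (m = 2 - 1*239 = 2 - 239 = -237)
k(W) = (3 + W)*(-1 + W**2 + 5*W) (k(W) = (W + ((W**2 + 4*W) - 1))*(W + 3) = (W + (-1 + W**2 + 4*W))*(3 + W) = (-1 + W**2 + 5*W)*(3 + W) = (3 + W)*(-1 + W**2 + 5*W))
sqrt(m + 1263)*k(-5 - 1) = sqrt(-237 + 1263)*(-3 + (-5 - 1)**3 + 8*(-5 - 1)**2 + 14*(-5 - 1)) = sqrt(1026)*(-3 + (-6)**3 + 8*(-6)**2 + 14*(-6)) = (3*sqrt(114))*(-3 - 216 + 8*36 - 84) = (3*sqrt(114))*(-3 - 216 + 288 - 84) = (3*sqrt(114))*(-15) = -45*sqrt(114)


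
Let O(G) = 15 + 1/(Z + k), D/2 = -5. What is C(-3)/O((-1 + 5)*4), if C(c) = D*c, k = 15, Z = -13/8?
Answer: 3210/1613 ≈ 1.9901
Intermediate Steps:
Z = -13/8 (Z = -13*⅛ = -13/8 ≈ -1.6250)
D = -10 (D = 2*(-5) = -10)
C(c) = -10*c
O(G) = 1613/107 (O(G) = 15 + 1/(-13/8 + 15) = 15 + 1/(107/8) = 15 + 8/107 = 1613/107)
C(-3)/O((-1 + 5)*4) = (-10*(-3))/(1613/107) = 30*(107/1613) = 3210/1613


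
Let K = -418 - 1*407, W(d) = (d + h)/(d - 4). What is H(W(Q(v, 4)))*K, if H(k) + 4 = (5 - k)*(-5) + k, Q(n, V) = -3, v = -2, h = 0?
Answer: 152625/7 ≈ 21804.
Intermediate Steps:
W(d) = d/(-4 + d) (W(d) = (d + 0)/(d - 4) = d/(-4 + d))
K = -825 (K = -418 - 407 = -825)
H(k) = -29 + 6*k (H(k) = -4 + ((5 - k)*(-5) + k) = -4 + ((-25 + 5*k) + k) = -4 + (-25 + 6*k) = -29 + 6*k)
H(W(Q(v, 4)))*K = (-29 + 6*(-3/(-4 - 3)))*(-825) = (-29 + 6*(-3/(-7)))*(-825) = (-29 + 6*(-3*(-⅐)))*(-825) = (-29 + 6*(3/7))*(-825) = (-29 + 18/7)*(-825) = -185/7*(-825) = 152625/7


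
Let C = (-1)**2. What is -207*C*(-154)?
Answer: 31878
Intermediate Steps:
C = 1
-207*C*(-154) = -207*1*(-154) = -207*(-154) = 31878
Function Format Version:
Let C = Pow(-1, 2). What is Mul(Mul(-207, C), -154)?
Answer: 31878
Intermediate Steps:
C = 1
Mul(Mul(-207, C), -154) = Mul(Mul(-207, 1), -154) = Mul(-207, -154) = 31878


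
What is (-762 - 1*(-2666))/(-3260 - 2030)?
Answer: -952/2645 ≈ -0.35992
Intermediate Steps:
(-762 - 1*(-2666))/(-3260 - 2030) = (-762 + 2666)/(-5290) = 1904*(-1/5290) = -952/2645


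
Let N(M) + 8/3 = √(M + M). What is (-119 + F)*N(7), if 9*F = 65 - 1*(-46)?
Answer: 2560/9 - 320*√14/3 ≈ -114.67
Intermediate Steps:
N(M) = -8/3 + √2*√M (N(M) = -8/3 + √(M + M) = -8/3 + √(2*M) = -8/3 + √2*√M)
F = 37/3 (F = (65 - 1*(-46))/9 = (65 + 46)/9 = (⅑)*111 = 37/3 ≈ 12.333)
(-119 + F)*N(7) = (-119 + 37/3)*(-8/3 + √2*√7) = -320*(-8/3 + √14)/3 = 2560/9 - 320*√14/3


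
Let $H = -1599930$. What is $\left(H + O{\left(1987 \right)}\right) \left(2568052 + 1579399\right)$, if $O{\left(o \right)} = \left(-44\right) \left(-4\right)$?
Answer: $-6634901327054$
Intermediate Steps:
$O{\left(o \right)} = 176$
$\left(H + O{\left(1987 \right)}\right) \left(2568052 + 1579399\right) = \left(-1599930 + 176\right) \left(2568052 + 1579399\right) = \left(-1599754\right) 4147451 = -6634901327054$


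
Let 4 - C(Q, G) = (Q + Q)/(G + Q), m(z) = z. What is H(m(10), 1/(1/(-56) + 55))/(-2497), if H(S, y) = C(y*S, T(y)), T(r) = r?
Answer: -24/27467 ≈ -0.00087378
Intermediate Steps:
C(Q, G) = 4 - 2*Q/(G + Q) (C(Q, G) = 4 - (Q + Q)/(G + Q) = 4 - 2*Q/(G + Q))
H(S, y) = 2*(2*y + S*y)/(y + S*y) (H(S, y) = 2*(y*S + 2*y)/(y + y*S) = 2*(S*y + 2*y)/(y + S*y) = 2*(2*y + S*y)/(y + S*y))
H(m(10), 1/(1/(-56) + 55))/(-2497) = (2*(2 + 10)/(1 + 10))/(-2497) = (2*12/11)*(-1/2497) = (2*(1/11)*12)*(-1/2497) = (24/11)*(-1/2497) = -24/27467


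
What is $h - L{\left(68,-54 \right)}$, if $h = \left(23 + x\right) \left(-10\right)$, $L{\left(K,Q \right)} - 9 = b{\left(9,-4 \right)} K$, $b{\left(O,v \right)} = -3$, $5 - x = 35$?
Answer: $265$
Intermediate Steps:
$x = -30$ ($x = 5 - 35 = -30$)
$L{\left(K,Q \right)} = 9 - 3 K$
$h = 70$ ($h = \left(23 - 30\right) \left(-10\right) = \left(-7\right) \left(-10\right) = 70$)
$h - L{\left(68,-54 \right)} = 70 - \left(9 - 204\right) = 70 - -195 = 70 + 195 = 265$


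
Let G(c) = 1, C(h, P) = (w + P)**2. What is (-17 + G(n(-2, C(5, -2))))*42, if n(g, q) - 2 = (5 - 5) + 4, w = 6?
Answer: -672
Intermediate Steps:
C(h, P) = (6 + P)**2
n(g, q) = 6 (n(g, q) = 2 + ((5 - 5) + 4) = 2 + (0 + 4) = 2 + 4 = 6)
(-17 + G(n(-2, C(5, -2))))*42 = (-17 + 1)*42 = -16*42 = -672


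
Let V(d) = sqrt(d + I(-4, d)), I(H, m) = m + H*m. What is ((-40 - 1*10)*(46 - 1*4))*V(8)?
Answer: -8400*I ≈ -8400.0*I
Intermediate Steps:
V(d) = sqrt(2)*sqrt(-d) (V(d) = sqrt(d + d*(1 - 4)) = sqrt(d + d*(-3)) = sqrt(d - 3*d) = sqrt(-2*d) = sqrt(2)*sqrt(-d))
((-40 - 1*10)*(46 - 1*4))*V(8) = ((-40 - 1*10)*(46 - 1*4))*(sqrt(2)*sqrt(-1*8)) = ((-40 - 10)*(46 - 4))*(sqrt(2)*sqrt(-8)) = (-50*42)*(sqrt(2)*(2*I*sqrt(2))) = -8400*I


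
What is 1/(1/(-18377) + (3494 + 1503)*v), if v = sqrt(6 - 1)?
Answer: 18377/42163624202785804 + 1687557502613*sqrt(5)/42163624202785804 ≈ 8.9496e-5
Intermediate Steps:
v = sqrt(5) ≈ 2.2361
1/(1/(-18377) + (3494 + 1503)*v) = 1/(1/(-18377) + (3494 + 1503)*sqrt(5)) = 1/(-1/18377 + 4997*sqrt(5))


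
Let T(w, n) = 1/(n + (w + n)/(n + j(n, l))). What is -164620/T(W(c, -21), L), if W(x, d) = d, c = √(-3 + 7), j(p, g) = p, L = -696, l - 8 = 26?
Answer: 13280924275/116 ≈ 1.1449e+8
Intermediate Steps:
l = 34 (l = 8 + 26 = 34)
c = 2 (c = √4 = 2)
T(w, n) = 1/(n + (n + w)/(2*n)) (T(w, n) = 1/(n + (w + n)/(n + n)) = 1/(n + (n + w)/((2*n))) = 1/(n + (n + w)*(1/(2*n))) = 1/(n + (n + w)/(2*n)))
-164620/T(W(c, -21), L) = -164620/(2*(-696)/(-696 - 21 + 2*(-696)²)) = -164620/(2*(-696)/(-696 - 21 + 2*484416)) = -164620/(2*(-696)/(-696 - 21 + 968832)) = -164620/(2*(-696)/968115) = -164620/(2*(-696)*(1/968115)) = -164620/(-464/322705) = -164620*(-322705/464) = 13280924275/116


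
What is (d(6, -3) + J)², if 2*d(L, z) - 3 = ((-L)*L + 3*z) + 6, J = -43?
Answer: 3721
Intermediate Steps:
d(L, z) = 9/2 - L²/2 + 3*z/2 (d(L, z) = 3/2 + (((-L)*L + 3*z) + 6)/2 = 3/2 + ((-L² + 3*z) + 6)/2 = 3/2 + (6 - L² + 3*z)/2 = 3/2 + (3 - L²/2 + 3*z/2) = 9/2 - L²/2 + 3*z/2)
(d(6, -3) + J)² = ((9/2 - ½*6² + (3/2)*(-3)) - 43)² = ((9/2 - ½*36 - 9/2) - 43)² = ((9/2 - 18 - 9/2) - 43)² = (-18 - 43)² = (-61)² = 3721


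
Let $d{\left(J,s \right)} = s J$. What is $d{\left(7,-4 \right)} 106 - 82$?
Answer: $-3050$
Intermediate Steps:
$d{\left(J,s \right)} = J s$
$d{\left(7,-4 \right)} 106 - 82 = 7 \left(-4\right) 106 - 82 = \left(-28\right) 106 - 82 = -2968 - 82 = -3050$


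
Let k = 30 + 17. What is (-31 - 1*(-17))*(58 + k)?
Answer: -1470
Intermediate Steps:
k = 47
(-31 - 1*(-17))*(58 + k) = (-31 - 1*(-17))*(58 + 47) = (-31 + 17)*105 = -14*105 = -1470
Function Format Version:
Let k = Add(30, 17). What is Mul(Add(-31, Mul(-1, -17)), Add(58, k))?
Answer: -1470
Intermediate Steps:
k = 47
Mul(Add(-31, Mul(-1, -17)), Add(58, k)) = Mul(Add(-31, Mul(-1, -17)), Add(58, 47)) = Mul(Add(-31, 17), 105) = Mul(-14, 105) = -1470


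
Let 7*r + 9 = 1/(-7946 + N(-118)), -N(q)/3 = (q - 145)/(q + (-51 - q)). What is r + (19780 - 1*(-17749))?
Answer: 35554319413/947415 ≈ 37528.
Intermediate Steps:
N(q) = -145/17 + q/17 (N(q) = -3*(q - 145)/(q + (-51 - q)) = -3*(-145 + q)/(-51) = -3*(-145 + q)*(-1)/51 = -3*(145/51 - q/51) = -145/17 + q/17)
r = -1218122/947415 (r = -9/7 + 1/(7*(-7946 + (-145/17 + (1/17)*(-118)))) = -9/7 + 1/(7*(-7946 + (-145/17 - 118/17))) = -9/7 + 1/(7*(-7946 - 263/17)) = -9/7 + 1/(7*(-135345/17)) = -9/7 + (1/7)*(-17/135345) = -9/7 - 17/947415 = -1218122/947415 ≈ -1.2857)
r + (19780 - 1*(-17749)) = -1218122/947415 + (19780 - 1*(-17749)) = -1218122/947415 + (19780 + 17749) = -1218122/947415 + 37529 = 35554319413/947415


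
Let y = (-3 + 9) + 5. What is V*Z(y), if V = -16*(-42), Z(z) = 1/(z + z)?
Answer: 336/11 ≈ 30.545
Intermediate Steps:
y = 11 (y = 6 + 5 = 11)
Z(z) = 1/(2*z)
V = 672
V*Z(y) = 672*((½)/11) = 672*((½)*(1/11)) = 672*(1/22) = 336/11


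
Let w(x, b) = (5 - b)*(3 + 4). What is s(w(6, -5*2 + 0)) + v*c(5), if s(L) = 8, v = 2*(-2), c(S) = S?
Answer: -12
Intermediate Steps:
v = -4
w(x, b) = 35 - 7*b (w(x, b) = (5 - b)*7 = 35 - 7*b)
s(w(6, -5*2 + 0)) + v*c(5) = 8 - 4*5 = 8 - 20 = -12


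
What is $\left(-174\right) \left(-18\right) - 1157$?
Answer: $1975$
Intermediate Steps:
$\left(-174\right) \left(-18\right) - 1157 = 3132 - 1157 = 1975$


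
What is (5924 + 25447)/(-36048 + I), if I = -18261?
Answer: -10457/18103 ≈ -0.57764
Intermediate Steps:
(5924 + 25447)/(-36048 + I) = (5924 + 25447)/(-36048 - 18261) = 31371/(-54309) = 31371*(-1/54309) = -10457/18103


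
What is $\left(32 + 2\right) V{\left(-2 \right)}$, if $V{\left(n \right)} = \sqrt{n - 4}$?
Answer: $34 i \sqrt{6} \approx 83.283 i$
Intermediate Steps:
$V{\left(n \right)} = \sqrt{-4 + n}$
$\left(32 + 2\right) V{\left(-2 \right)} = \left(32 + 2\right) \sqrt{-4 - 2} = 34 \sqrt{-6} = 34 i \sqrt{6}$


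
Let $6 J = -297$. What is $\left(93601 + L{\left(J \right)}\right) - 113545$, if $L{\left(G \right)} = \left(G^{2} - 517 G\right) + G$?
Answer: $\frac{32193}{4} \approx 8048.3$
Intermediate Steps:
$J = - \frac{99}{2}$ ($J = \frac{1}{6} \left(-297\right) = - \frac{99}{2} \approx -49.5$)
$L{\left(G \right)} = G^{2} - 516 G$
$\left(93601 + L{\left(J \right)}\right) - 113545 = \left(93601 - \frac{99 \left(-516 - \frac{99}{2}\right)}{2}\right) - 113545 = \left(93601 - - \frac{111969}{4}\right) - 113545 = \left(93601 + \frac{111969}{4}\right) - 113545 = \frac{486373}{4} - 113545 = \frac{32193}{4}$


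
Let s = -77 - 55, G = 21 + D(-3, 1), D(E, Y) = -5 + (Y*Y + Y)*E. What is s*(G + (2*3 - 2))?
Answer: -1848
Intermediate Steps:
D(E, Y) = -5 + E*(Y + Y²) (D(E, Y) = -5 + (Y² + Y)*E = -5 + (Y + Y²)*E = -5 + E*(Y + Y²))
G = 10 (G = 21 + (-5 - 3*1 - 3*1²) = 21 + (-5 - 3 - 3*1) = 21 + (-5 - 3 - 3) = 21 - 11 = 10)
s = -132
s*(G + (2*3 - 2)) = -132*(10 + (2*3 - 2)) = -132*(10 + (6 - 2)) = -132*(10 + 4) = -132*14 = -1848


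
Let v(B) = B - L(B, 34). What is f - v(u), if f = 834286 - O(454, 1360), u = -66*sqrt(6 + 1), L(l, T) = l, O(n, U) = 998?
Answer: 833288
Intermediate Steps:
u = -66*sqrt(7) ≈ -174.62
v(B) = 0 (v(B) = B - B = 0)
f = 833288 (f = 834286 - 1*998 = 834286 - 998 = 833288)
f - v(u) = 833288 - 1*0 = 833288 + 0 = 833288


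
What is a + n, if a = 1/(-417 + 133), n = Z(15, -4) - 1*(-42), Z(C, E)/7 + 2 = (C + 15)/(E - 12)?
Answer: 8447/568 ≈ 14.871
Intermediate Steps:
Z(C, E) = -14 + 7*(15 + C)/(-12 + E) (Z(C, E) = -14 + 7*((C + 15)/(E - 12)) = -14 + 7*((15 + C)/(-12 + E)) = -14 + 7*(15 + C)/(-12 + E))
n = 119/8 (n = 7*(39 + 15 - 2*(-4))/(-12 - 4) - 1*(-42) = 7*(39 + 15 + 8)/(-16) + 42 = 7*(-1/16)*62 + 42 = -217/8 + 42 = 119/8 ≈ 14.875)
a = -1/284 (a = 1/(-284) = -1/284 ≈ -0.0035211)
a + n = -1/284 + 119/8 = 8447/568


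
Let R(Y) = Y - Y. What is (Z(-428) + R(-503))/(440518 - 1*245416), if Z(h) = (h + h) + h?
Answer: -214/32517 ≈ -0.0065812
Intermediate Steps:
R(Y) = 0
Z(h) = 3*h (Z(h) = 2*h + h = 3*h)
(Z(-428) + R(-503))/(440518 - 1*245416) = (3*(-428) + 0)/(440518 - 1*245416) = (-1284 + 0)/(440518 - 245416) = -1284/195102 = -1284*1/195102 = -214/32517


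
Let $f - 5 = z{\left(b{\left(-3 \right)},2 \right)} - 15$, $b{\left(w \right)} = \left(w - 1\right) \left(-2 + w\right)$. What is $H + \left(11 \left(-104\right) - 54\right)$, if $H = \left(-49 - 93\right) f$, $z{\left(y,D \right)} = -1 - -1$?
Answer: $222$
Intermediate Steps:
$b{\left(w \right)} = \left(-1 + w\right) \left(-2 + w\right)$
$z{\left(y,D \right)} = 0$ ($z{\left(y,D \right)} = -1 + 1 = 0$)
$f = -10$ ($f = 5 + \left(0 - 15\right) = 5 - 15 = -10$)
$H = 1420$ ($H = \left(-49 - 93\right) \left(-10\right) = \left(-142\right) \left(-10\right) = 1420$)
$H + \left(11 \left(-104\right) - 54\right) = 1420 + \left(11 \left(-104\right) - 54\right) = 1420 - 1198 = 222$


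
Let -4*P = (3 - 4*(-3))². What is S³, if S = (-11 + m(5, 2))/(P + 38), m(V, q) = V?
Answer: 13824/389017 ≈ 0.035536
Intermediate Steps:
P = -225/4 (P = -(3 - 4*(-3))²/4 = -(3 + 12)²/4 = -¼*15² = -¼*225 = -225/4 ≈ -56.250)
S = 24/73 (S = (-11 + 5)/(-225/4 + 38) = -6/(-73/4) = -6*(-4/73) = 24/73 ≈ 0.32877)
S³ = (24/73)³ = 13824/389017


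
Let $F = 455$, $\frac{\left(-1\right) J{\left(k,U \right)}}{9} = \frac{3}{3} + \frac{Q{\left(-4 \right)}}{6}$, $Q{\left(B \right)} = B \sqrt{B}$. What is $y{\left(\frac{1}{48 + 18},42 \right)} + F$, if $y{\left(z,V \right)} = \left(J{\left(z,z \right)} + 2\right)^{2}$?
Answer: $360 - 168 i \approx 360.0 - 168.0 i$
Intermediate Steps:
$Q{\left(B \right)} = B^{\frac{3}{2}}$
$J{\left(k,U \right)} = -9 + 12 i$ ($J{\left(k,U \right)} = - 9 \left(\frac{3}{3} + \frac{\left(-4\right)^{\frac{3}{2}}}{6}\right) = - 9 \left(3 \cdot \frac{1}{3} + - 8 i \frac{1}{6}\right) = - 9 \left(1 - \frac{4 i}{3}\right) = -9 + 12 i$)
$y{\left(z,V \right)} = \left(-7 + 12 i\right)^{2}$ ($y{\left(z,V \right)} = \left(\left(-9 + 12 i\right) + 2\right)^{2} = \left(-7 + 12 i\right)^{2}$)
$y{\left(\frac{1}{48 + 18},42 \right)} + F = \left(7 - 12 i\right)^{2} + 455 = 455 + \left(7 - 12 i\right)^{2}$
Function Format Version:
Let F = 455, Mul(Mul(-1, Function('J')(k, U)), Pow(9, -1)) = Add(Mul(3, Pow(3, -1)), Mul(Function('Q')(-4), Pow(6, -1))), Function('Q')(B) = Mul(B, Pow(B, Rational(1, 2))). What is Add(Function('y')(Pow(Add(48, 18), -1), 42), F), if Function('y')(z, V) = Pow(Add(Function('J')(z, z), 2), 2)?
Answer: Add(360, Mul(-168, I)) ≈ Add(360.00, Mul(-168.00, I))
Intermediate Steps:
Function('Q')(B) = Pow(B, Rational(3, 2))
Function('J')(k, U) = Add(-9, Mul(12, I)) (Function('J')(k, U) = Mul(-9, Add(Mul(3, Pow(3, -1)), Mul(Pow(-4, Rational(3, 2)), Pow(6, -1)))) = Mul(-9, Add(Mul(3, Rational(1, 3)), Mul(Mul(-8, I), Rational(1, 6)))) = Mul(-9, Add(1, Mul(Rational(-4, 3), I))) = Add(-9, Mul(12, I)))
Function('y')(z, V) = Pow(Add(-7, Mul(12, I)), 2) (Function('y')(z, V) = Pow(Add(Add(-9, Mul(12, I)), 2), 2) = Pow(Add(-7, Mul(12, I)), 2))
Add(Function('y')(Pow(Add(48, 18), -1), 42), F) = Add(Pow(Add(7, Mul(-12, I)), 2), 455) = Add(455, Pow(Add(7, Mul(-12, I)), 2))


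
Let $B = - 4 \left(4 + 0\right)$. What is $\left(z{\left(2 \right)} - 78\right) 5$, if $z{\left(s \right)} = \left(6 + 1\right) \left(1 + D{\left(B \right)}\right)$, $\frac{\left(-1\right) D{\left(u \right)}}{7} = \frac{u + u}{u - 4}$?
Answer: $-747$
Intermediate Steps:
$B = -16$ ($B = \left(-4\right) 4 = -16$)
$D{\left(u \right)} = - \frac{14 u}{-4 + u}$ ($D{\left(u \right)} = - 7 \frac{u + u}{u - 4} = - 7 \frac{2 u}{-4 + u} = - \frac{14 u}{-4 + u}$)
$z{\left(s \right)} = - \frac{357}{5}$ ($z{\left(s \right)} = \left(6 + 1\right) \left(1 - - \frac{224}{-4 - 16}\right) = 7 \left(1 - - \frac{224}{-20}\right) = 7 \left(1 - \left(-224\right) \left(- \frac{1}{20}\right)\right) = 7 \left(1 - \frac{56}{5}\right) = 7 \left(- \frac{51}{5}\right) = - \frac{357}{5}$)
$\left(z{\left(2 \right)} - 78\right) 5 = \left(- \frac{357}{5} - 78\right) 5 = \left(- \frac{747}{5}\right) 5 = -747$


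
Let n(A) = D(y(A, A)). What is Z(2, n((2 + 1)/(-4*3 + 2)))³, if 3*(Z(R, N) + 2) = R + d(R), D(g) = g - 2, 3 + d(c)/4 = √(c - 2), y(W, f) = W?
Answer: -4096/27 ≈ -151.70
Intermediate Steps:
d(c) = -12 + 4*√(-2 + c) (d(c) = -12 + 4*√(c - 2) = -12 + 4*√(-2 + c))
D(g) = -2 + g
n(A) = -2 + A
Z(R, N) = -6 + R/3 + 4*√(-2 + R)/3 (Z(R, N) = -2 + (R + (-12 + 4*√(-2 + R)))/3 = -2 + (-12 + R + 4*√(-2 + R))/3 = -2 + (-4 + R/3 + 4*√(-2 + R)/3) = -6 + R/3 + 4*√(-2 + R)/3)
Z(2, n((2 + 1)/(-4*3 + 2)))³ = (-6 + (⅓)*2 + 4*√(-2 + 2)/3)³ = (-6 + ⅔ + 4*√0/3)³ = (-6 + ⅔ + (4/3)*0)³ = (-6 + ⅔ + 0)³ = (-16/3)³ = -4096/27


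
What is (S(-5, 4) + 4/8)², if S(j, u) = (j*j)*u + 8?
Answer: 47089/4 ≈ 11772.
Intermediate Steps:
S(j, u) = 8 + u*j² (S(j, u) = j²*u + 8 = u*j² + 8 = 8 + u*j²)
(S(-5, 4) + 4/8)² = ((8 + 4*(-5)²) + 4/8)² = ((8 + 4*25) + 4*(⅛))² = ((8 + 100) + ½)² = (108 + ½)² = (217/2)² = 47089/4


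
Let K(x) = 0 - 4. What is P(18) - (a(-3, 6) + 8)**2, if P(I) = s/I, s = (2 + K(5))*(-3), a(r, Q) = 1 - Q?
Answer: -26/3 ≈ -8.6667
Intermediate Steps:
K(x) = -4
s = 6 (s = (2 - 4)*(-3) = -2*(-3) = 6)
P(I) = 6/I
P(18) - (a(-3, 6) + 8)**2 = 6/18 - ((1 - 1*6) + 8)**2 = 6*(1/18) - ((1 - 6) + 8)**2 = 1/3 - (-5 + 8)**2 = 1/3 - 1*3**2 = 1/3 - 1*9 = 1/3 - 9 = -26/3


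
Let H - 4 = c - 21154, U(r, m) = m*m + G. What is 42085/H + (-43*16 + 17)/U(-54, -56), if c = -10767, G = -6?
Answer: -153142357/99900210 ≈ -1.5330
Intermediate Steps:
U(r, m) = -6 + m² (U(r, m) = m*m - 6 = m² - 6 = -6 + m²)
H = -31917 (H = 4 + (-10767 - 21154) = 4 - 31921 = -31917)
42085/H + (-43*16 + 17)/U(-54, -56) = 42085/(-31917) + (-43*16 + 17)/(-6 + (-56)²) = 42085*(-1/31917) + (-688 + 17)/(-6 + 3136) = -42085/31917 - 671/3130 = -153142357/99900210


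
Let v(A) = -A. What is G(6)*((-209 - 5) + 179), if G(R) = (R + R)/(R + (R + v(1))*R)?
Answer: -35/3 ≈ -11.667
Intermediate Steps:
G(R) = 2*R/(R + R*(-1 + R)) (G(R) = (R + R)/(R + (R - 1*1)*R) = (2*R)/(R + (R - 1)*R) = (2*R)/(R + (-1 + R)*R) = (2*R)/(R + R*(-1 + R)) = 2*R/(R + R*(-1 + R)))
G(6)*((-209 - 5) + 179) = (2/6)*((-209 - 5) + 179) = (2*(1/6))*(-214 + 179) = (1/3)*(-35) = -35/3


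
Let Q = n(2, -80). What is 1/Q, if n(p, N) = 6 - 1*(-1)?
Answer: 1/7 ≈ 0.14286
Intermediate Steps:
n(p, N) = 7 (n(p, N) = 6 + 1 = 7)
Q = 7
1/Q = 1/7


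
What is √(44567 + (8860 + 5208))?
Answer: 3*√6515 ≈ 242.15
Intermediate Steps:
√(44567 + (8860 + 5208)) = √(44567 + 14068) = √58635 = 3*√6515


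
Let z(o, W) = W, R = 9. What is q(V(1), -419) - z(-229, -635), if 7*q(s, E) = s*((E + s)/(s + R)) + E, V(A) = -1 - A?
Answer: 29024/49 ≈ 592.33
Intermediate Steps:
q(s, E) = E/7 + s*(E + s)/(7*(9 + s)) (q(s, E) = (s*((E + s)/(s + 9)) + E)/7 = (s*((E + s)/(9 + s)) + E)/7 = (s*(E + s)/(9 + s) + E)/7 = (E + s*(E + s)/(9 + s))/7 = E/7 + s*(E + s)/(7*(9 + s)))
q(V(1), -419) - z(-229, -635) = ((-1 - 1*1)**2 + 9*(-419) + 2*(-419)*(-1 - 1*1))/(7*(9 + (-1 - 1*1))) - 1*(-635) = ((-1 - 1)**2 - 3771 + 2*(-419)*(-1 - 1))/(7*(9 + (-1 - 1))) + 635 = ((-2)**2 - 3771 + 2*(-419)*(-2))/(7*(9 - 2)) + 635 = (1/7)*(4 - 3771 + 1676)/7 + 635 = (1/7)*(1/7)*(-2091) + 635 = -2091/49 + 635 = 29024/49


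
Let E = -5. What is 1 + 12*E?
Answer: -59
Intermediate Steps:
1 + 12*E = 1 + 12*(-5) = 1 - 60 = -59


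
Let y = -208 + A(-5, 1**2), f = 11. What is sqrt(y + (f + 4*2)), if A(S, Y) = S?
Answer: I*sqrt(194) ≈ 13.928*I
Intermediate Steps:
y = -213 (y = -208 - 5 = -213)
sqrt(y + (f + 4*2)) = sqrt(-213 + (11 + 4*2)) = sqrt(-213 + (11 + 8)) = sqrt(-213 + 19) = sqrt(-194) = I*sqrt(194)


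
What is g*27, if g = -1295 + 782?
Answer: -13851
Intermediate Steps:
g = -513
g*27 = -513*27 = -13851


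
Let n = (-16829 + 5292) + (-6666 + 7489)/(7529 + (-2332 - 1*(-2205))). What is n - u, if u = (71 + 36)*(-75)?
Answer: -25995001/7402 ≈ -3511.9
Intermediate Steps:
n = -85396051/7402 (n = -11537 + 823/(7529 + (-2332 + 2205)) = -11537 + 823/(7529 - 127) = -11537 + 823/7402 = -85396051/7402 ≈ -11537.)
u = -8025 (u = 107*(-75) = -8025)
n - u = -85396051/7402 - 1*(-8025) = -85396051/7402 + 8025 = -25995001/7402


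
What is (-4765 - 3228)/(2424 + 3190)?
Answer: -7993/5614 ≈ -1.4238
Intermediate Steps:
(-4765 - 3228)/(2424 + 3190) = -7993/5614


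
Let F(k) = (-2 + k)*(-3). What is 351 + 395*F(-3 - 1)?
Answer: 7461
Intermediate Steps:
F(k) = 6 - 3*k
351 + 395*F(-3 - 1) = 351 + 395*(6 - 3*(-3 - 1)) = 351 + 395*(6 - 3*(-4)) = 351 + 395*(6 + 12) = 351 + 395*18 = 351 + 7110 = 7461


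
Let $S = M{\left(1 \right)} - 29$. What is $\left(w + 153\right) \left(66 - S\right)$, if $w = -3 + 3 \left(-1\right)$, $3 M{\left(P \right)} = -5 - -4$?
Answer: $14014$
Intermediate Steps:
$M{\left(P \right)} = - \frac{1}{3}$ ($M{\left(P \right)} = \frac{-5 - -4}{3} = \frac{-5 + 4}{3} = \frac{1}{3} \left(-1\right) = - \frac{1}{3}$)
$S = - \frac{88}{3}$ ($S = - \frac{1}{3} - 29 = - \frac{88}{3} \approx -29.333$)
$w = -6$ ($w = -3 - 3 = -6$)
$\left(w + 153\right) \left(66 - S\right) = \left(-6 + 153\right) \left(66 - - \frac{88}{3}\right) = 147 \left(66 + \frac{88}{3}\right) = 147 \cdot \frac{286}{3} = 14014$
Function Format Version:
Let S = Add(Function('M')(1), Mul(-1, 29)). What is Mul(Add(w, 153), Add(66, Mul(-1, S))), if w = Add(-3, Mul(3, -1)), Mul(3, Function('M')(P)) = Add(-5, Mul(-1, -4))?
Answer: 14014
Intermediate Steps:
Function('M')(P) = Rational(-1, 3) (Function('M')(P) = Mul(Rational(1, 3), Add(-5, Mul(-1, -4))) = Mul(Rational(1, 3), Add(-5, 4)) = Mul(Rational(1, 3), -1) = Rational(-1, 3))
S = Rational(-88, 3) (S = Add(Rational(-1, 3), Mul(-1, 29)) = Add(Rational(-1, 3), -29) = Rational(-88, 3) ≈ -29.333)
w = -6 (w = Add(-3, -3) = -6)
Mul(Add(w, 153), Add(66, Mul(-1, S))) = Mul(Add(-6, 153), Add(66, Mul(-1, Rational(-88, 3)))) = Mul(147, Add(66, Rational(88, 3))) = Mul(147, Rational(286, 3)) = 14014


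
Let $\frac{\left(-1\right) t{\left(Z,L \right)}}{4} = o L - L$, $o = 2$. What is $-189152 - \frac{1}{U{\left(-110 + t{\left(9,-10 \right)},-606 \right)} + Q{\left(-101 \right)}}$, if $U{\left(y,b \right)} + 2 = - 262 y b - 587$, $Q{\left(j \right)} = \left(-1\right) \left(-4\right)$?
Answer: $- \frac{2102353547999}{11114625} \approx -1.8915 \cdot 10^{5}$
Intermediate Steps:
$t{\left(Z,L \right)} = - 4 L$ ($t{\left(Z,L \right)} = - 4 \left(2 L - L\right) = - 4 L$)
$Q{\left(j \right)} = 4$
$U{\left(y,b \right)} = -589 - 262 b y$ ($U{\left(y,b \right)} = -2 + \left(- 262 y b - 587\right) = -2 - \left(587 + 262 b y\right) = -589 - 262 b y$)
$-189152 - \frac{1}{U{\left(-110 + t{\left(9,-10 \right)},-606 \right)} + Q{\left(-101 \right)}} = -189152 - \frac{1}{\left(-589 - - 158772 \left(-110 - -40\right)\right) + 4} = -189152 - \frac{1}{\left(-589 - - 158772 \left(-110 + 40\right)\right) + 4} = -189152 - \frac{1}{\left(-589 - \left(-158772\right) \left(-70\right)\right) + 4} = -189152 - \frac{1}{\left(-589 - 11114040\right) + 4} = -189152 - \frac{1}{-11114629 + 4} = -189152 - \frac{1}{-11114625} = -189152 - - \frac{1}{11114625} = -189152 + \frac{1}{11114625} = - \frac{2102353547999}{11114625}$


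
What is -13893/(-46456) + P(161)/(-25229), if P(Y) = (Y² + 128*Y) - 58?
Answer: -1808350279/1172038424 ≈ -1.5429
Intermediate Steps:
P(Y) = -58 + Y² + 128*Y
-13893/(-46456) + P(161)/(-25229) = -13893/(-46456) + (-58 + 161² + 128*161)/(-25229) = -13893*(-1/46456) + (-58 + 25921 + 20608)*(-1/25229) = 13893/46456 + 46471*(-1/25229) = 13893/46456 - 46471/25229 = -1808350279/1172038424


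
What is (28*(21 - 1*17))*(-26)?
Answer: -2912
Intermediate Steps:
(28*(21 - 1*17))*(-26) = (28*(21 - 17))*(-26) = (28*4)*(-26) = 112*(-26) = -2912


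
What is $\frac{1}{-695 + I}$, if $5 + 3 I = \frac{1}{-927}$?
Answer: $- \frac{2781}{1937431} \approx -0.0014354$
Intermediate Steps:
$I = - \frac{4636}{2781}$ ($I = - \frac{5}{3} + \frac{1}{3 \left(-927\right)} = - \frac{5}{3} + \frac{1}{3} \left(- \frac{1}{927}\right) = - \frac{5}{3} - \frac{1}{2781} = - \frac{4636}{2781} \approx -1.667$)
$\frac{1}{-695 + I} = \frac{1}{-695 - \frac{4636}{2781}} = \frac{1}{- \frac{1937431}{2781}} = - \frac{2781}{1937431}$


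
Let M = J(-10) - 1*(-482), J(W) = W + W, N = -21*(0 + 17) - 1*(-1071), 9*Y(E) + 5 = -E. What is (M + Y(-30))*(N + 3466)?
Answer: 17484940/9 ≈ 1.9428e+6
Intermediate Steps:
Y(E) = -5/9 - E/9 (Y(E) = -5/9 + (-E)/9 = -5/9 - E/9)
N = 714 (N = -21*17 + 1071 = -357 + 1071 = 714)
J(W) = 2*W
M = 462 (M = 2*(-10) - 1*(-482) = -20 + 482 = 462)
(M + Y(-30))*(N + 3466) = (462 + (-5/9 - 1/9*(-30)))*(714 + 3466) = (462 + (-5/9 + 10/3))*4180 = (462 + 25/9)*4180 = (4183/9)*4180 = 17484940/9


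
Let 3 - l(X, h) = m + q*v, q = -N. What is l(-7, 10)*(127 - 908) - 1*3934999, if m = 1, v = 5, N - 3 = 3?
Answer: -3959991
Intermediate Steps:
N = 6 (N = 3 + 3 = 6)
q = -6 (q = -1*6 = -6)
l(X, h) = 32 (l(X, h) = 3 - (1 - 6*5) = 3 - (1 - 30) = 3 - 1*(-29) = 3 + 29 = 32)
l(-7, 10)*(127 - 908) - 1*3934999 = 32*(127 - 908) - 1*3934999 = 32*(-781) - 3934999 = -24992 - 3934999 = -3959991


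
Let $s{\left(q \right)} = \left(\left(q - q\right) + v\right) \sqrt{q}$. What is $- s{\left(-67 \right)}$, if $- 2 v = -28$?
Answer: $- 14 i \sqrt{67} \approx - 114.59 i$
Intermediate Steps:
$v = 14$ ($v = \left(- \frac{1}{2}\right) \left(-28\right) = 14$)
$s{\left(q \right)} = 14 \sqrt{q}$ ($s{\left(q \right)} = \left(\left(q - q\right) + 14\right) \sqrt{q} = \left(0 + 14\right) \sqrt{q} = 14 \sqrt{q}$)
$- s{\left(-67 \right)} = - 14 \sqrt{-67} = - 14 i \sqrt{67}$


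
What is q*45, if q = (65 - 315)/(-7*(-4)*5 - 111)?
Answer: -11250/29 ≈ -387.93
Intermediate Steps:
q = -250/29 (q = -250/(28*5 - 111) = -250/(140 - 111) = -250/29 ≈ -8.6207)
q*45 = -250/29*45 = -11250/29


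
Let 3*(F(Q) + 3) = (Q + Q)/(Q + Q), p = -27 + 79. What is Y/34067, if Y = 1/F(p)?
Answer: -3/272536 ≈ -1.1008e-5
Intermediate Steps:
p = 52
F(Q) = -8/3 (F(Q) = -3 + ((Q + Q)/(Q + Q))/3 = -3 + ((2*Q)/((2*Q)))/3 = -3 + ((2*Q)*(1/(2*Q)))/3 = -3 + (⅓)*1 = -3 + ⅓ = -8/3)
Y = -3/8 (Y = 1/(-8/3) = -3/8 ≈ -0.37500)
Y/34067 = -3/8/34067 = -3/8*1/34067 = -3/272536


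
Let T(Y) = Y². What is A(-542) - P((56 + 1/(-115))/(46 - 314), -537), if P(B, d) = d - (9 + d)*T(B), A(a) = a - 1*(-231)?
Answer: 12048743857/59367025 ≈ 202.95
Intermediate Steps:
A(a) = 231 + a (A(a) = a + 231 = 231 + a)
P(B, d) = d - B²*(9 + d) (P(B, d) = d - (9 + d)*B² = d - B²*(9 + d))
A(-542) - P((56 + 1/(-115))/(46 - 314), -537) = (231 - 542) - (-537 - 9*(56 + 1/(-115))²/(46 - 314)² - 1*(-537)*((56 + 1/(-115))/(46 - 314))²) = -311 - (-537 - 9*(56 - 1/115)²/71824 - 1*(-537)*((56 - 1/115)/(-268))²) = -311 - (-537 - 9*((6439/115)*(-1/268))² - 1*(-537)*((6439/115)*(-1/268))²) = -311 - (-537 - 9*(-6439/30820)² - 1*(-537)*(-6439/30820)²) = -311 - (-537 - 9*41460721/949872400 - 1*(-537)*41460721/949872400) = -311 - (-537 - 373146489/949872400 + 22264407177/949872400) = -311 - 1*(-30511888632/59367025) = -311 + 30511888632/59367025 = 12048743857/59367025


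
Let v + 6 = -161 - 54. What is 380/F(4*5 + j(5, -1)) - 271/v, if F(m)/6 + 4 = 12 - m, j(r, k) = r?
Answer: -1657/663 ≈ -2.4992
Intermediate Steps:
v = -221 (v = -6 + (-161 - 54) = -6 - 215 = -221)
F(m) = 48 - 6*m (F(m) = -24 + 6*(12 - m) = -24 + (72 - 6*m) = 48 - 6*m)
380/F(4*5 + j(5, -1)) - 271/v = 380/(48 - 6*(4*5 + 5)) - 271/(-221) = 380/(48 - 6*(20 + 5)) - 271*(-1/221) = 380/(48 - 6*25) + 271/221 = 380/(48 - 150) + 271/221 = 380/(-102) + 271/221 = 380*(-1/102) + 271/221 = -190/51 + 271/221 = -1657/663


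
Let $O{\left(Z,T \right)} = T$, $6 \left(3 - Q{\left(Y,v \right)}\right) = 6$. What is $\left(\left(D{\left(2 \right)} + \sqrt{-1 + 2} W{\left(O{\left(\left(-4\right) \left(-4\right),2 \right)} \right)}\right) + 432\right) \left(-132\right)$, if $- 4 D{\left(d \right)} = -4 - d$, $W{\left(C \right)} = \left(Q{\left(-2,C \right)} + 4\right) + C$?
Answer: $-58278$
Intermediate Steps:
$Q{\left(Y,v \right)} = 2$ ($Q{\left(Y,v \right)} = 3 - 1 = 2$)
$W{\left(C \right)} = 6 + C$ ($W{\left(C \right)} = \left(2 + 4\right) + C = 6 + C$)
$D{\left(d \right)} = 1 + \frac{d}{4}$ ($D{\left(d \right)} = - \frac{-4 - d}{4} = 1 + \frac{d}{4}$)
$\left(\left(D{\left(2 \right)} + \sqrt{-1 + 2} W{\left(O{\left(\left(-4\right) \left(-4\right),2 \right)} \right)}\right) + 432\right) \left(-132\right) = \left(\left(\left(1 + \frac{1}{4} \cdot 2\right) + \sqrt{-1 + 2} \left(6 + 2\right)\right) + 432\right) \left(-132\right) = \left(\left(\left(1 + \frac{1}{2}\right) + \sqrt{1} \cdot 8\right) + 432\right) \left(-132\right) = \left(\left(\frac{3}{2} + 1 \cdot 8\right) + 432\right) \left(-132\right) = \left(\left(\frac{3}{2} + 8\right) + 432\right) \left(-132\right) = \left(\frac{19}{2} + 432\right) \left(-132\right) = \frac{883}{2} \left(-132\right) = -58278$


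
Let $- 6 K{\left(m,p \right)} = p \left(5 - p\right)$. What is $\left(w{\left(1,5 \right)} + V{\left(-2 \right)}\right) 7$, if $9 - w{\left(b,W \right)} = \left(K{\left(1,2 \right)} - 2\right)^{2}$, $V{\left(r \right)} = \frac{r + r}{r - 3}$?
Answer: $\frac{28}{5} \approx 5.6$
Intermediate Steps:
$K{\left(m,p \right)} = - \frac{p \left(5 - p\right)}{6}$
$V{\left(r \right)} = \frac{2 r}{-3 + r}$
$w{\left(b,W \right)} = 0$ ($w{\left(b,W \right)} = 9 - \left(\frac{1}{6} \cdot 2 \left(-5 + 2\right) - 2\right)^{2} = 9 - \left(\frac{1}{6} \cdot 2 \left(-3\right) - 2\right)^{2} = 9 - \left(-1 - 2\right)^{2} = 9 - \left(-3\right)^{2} = 9 - 9 = 0$)
$\left(w{\left(1,5 \right)} + V{\left(-2 \right)}\right) 7 = \left(0 + 2 \left(-2\right) \frac{1}{-3 - 2}\right) 7 = \left(0 + 2 \left(-2\right) \frac{1}{-5}\right) 7 = \left(0 + 2 \left(-2\right) \left(- \frac{1}{5}\right)\right) 7 = \left(0 + \frac{4}{5}\right) 7 = \frac{4}{5} \cdot 7 = \frac{28}{5}$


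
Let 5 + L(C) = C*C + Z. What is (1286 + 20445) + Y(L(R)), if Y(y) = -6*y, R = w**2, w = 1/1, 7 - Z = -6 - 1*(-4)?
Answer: 21701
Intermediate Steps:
Z = 9 (Z = 7 - (-6 - 1*(-4)) = 7 - (-6 + 4) = 7 - 1*(-2) = 7 + 2 = 9)
w = 1
R = 1 (R = 1**2 = 1)
L(C) = 4 + C**2 (L(C) = -5 + (C*C + 9) = -5 + (C**2 + 9) = -5 + (9 + C**2) = 4 + C**2)
(1286 + 20445) + Y(L(R)) = (1286 + 20445) - 6*(4 + 1**2) = 21731 - 6*(4 + 1) = 21731 - 6*5 = 21731 - 30 = 21701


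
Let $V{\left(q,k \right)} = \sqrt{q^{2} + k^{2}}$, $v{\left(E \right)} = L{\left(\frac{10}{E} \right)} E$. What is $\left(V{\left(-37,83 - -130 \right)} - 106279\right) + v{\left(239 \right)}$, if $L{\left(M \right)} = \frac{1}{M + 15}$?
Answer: $- \frac{382015884}{3595} + \sqrt{46738} \approx -1.0605 \cdot 10^{5}$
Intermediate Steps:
$L{\left(M \right)} = \frac{1}{15 + M}$
$v{\left(E \right)} = \frac{E}{15 + \frac{10}{E}}$
$V{\left(q,k \right)} = \sqrt{k^{2} + q^{2}}$
$\left(V{\left(-37,83 - -130 \right)} - 106279\right) + v{\left(239 \right)} = \left(\sqrt{\left(83 - -130\right)^{2} + \left(-37\right)^{2}} - 106279\right) + \frac{239^{2}}{5 \left(2 + 3 \cdot 239\right)} = \left(\sqrt{\left(83 + 130\right)^{2} + 1369} - 106279\right) + \frac{1}{5} \cdot 57121 \frac{1}{2 + 717} = \left(\sqrt{213^{2} + 1369} - 106279\right) + \frac{1}{5} \cdot 57121 \cdot \frac{1}{719} = \left(\sqrt{45369 + 1369} - 106279\right) + \frac{1}{5} \cdot 57121 \cdot \frac{1}{719} = \left(\sqrt{46738} - 106279\right) + \frac{57121}{3595} = \left(-106279 + \sqrt{46738}\right) + \frac{57121}{3595} = - \frac{382015884}{3595} + \sqrt{46738}$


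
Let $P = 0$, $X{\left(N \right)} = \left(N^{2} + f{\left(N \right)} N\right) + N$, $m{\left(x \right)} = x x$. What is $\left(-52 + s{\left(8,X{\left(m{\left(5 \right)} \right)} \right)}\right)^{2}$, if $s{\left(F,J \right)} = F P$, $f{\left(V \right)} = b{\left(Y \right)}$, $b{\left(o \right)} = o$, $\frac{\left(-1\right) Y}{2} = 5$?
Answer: $2704$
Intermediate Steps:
$Y = -10$ ($Y = \left(-2\right) 5 = -10$)
$f{\left(V \right)} = -10$
$m{\left(x \right)} = x^{2}$
$X{\left(N \right)} = N^{2} - 9 N$ ($X{\left(N \right)} = \left(N^{2} - 10 N\right) + N = N^{2} - 9 N$)
$s{\left(F,J \right)} = 0$ ($s{\left(F,J \right)} = F 0 = 0$)
$\left(-52 + s{\left(8,X{\left(m{\left(5 \right)} \right)} \right)}\right)^{2} = \left(-52 + 0\right)^{2} = \left(-52\right)^{2} = 2704$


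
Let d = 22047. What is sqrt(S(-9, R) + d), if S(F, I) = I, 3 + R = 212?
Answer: 4*sqrt(1391) ≈ 149.18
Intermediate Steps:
R = 209 (R = -3 + 212 = 209)
sqrt(S(-9, R) + d) = sqrt(209 + 22047) = sqrt(22256) = 4*sqrt(1391)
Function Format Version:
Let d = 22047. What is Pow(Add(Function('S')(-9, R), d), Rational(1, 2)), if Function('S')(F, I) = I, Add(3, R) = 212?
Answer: Mul(4, Pow(1391, Rational(1, 2))) ≈ 149.18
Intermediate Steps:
R = 209 (R = Add(-3, 212) = 209)
Pow(Add(Function('S')(-9, R), d), Rational(1, 2)) = Pow(Add(209, 22047), Rational(1, 2)) = Pow(22256, Rational(1, 2)) = Mul(4, Pow(1391, Rational(1, 2)))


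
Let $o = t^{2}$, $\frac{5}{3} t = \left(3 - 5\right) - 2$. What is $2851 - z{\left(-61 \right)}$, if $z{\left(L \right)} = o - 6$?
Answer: $\frac{71281}{25} \approx 2851.2$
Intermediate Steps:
$t = - \frac{12}{5}$ ($t = \frac{3 \left(\left(3 - 5\right) - 2\right)}{5} = \frac{3 \left(-2 - 2\right)}{5} = \frac{3}{5} \left(-4\right) = - \frac{12}{5} \approx -2.4$)
$o = \frac{144}{25}$ ($o = \left(- \frac{12}{5}\right)^{2} = \frac{144}{25} \approx 5.76$)
$z{\left(L \right)} = - \frac{6}{25}$ ($z{\left(L \right)} = \frac{144}{25} - 6 = - \frac{6}{25}$)
$2851 - z{\left(-61 \right)} = 2851 - - \frac{6}{25} = 2851 + \frac{6}{25} = \frac{71281}{25}$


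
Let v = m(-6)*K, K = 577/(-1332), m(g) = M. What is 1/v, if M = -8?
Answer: 333/1154 ≈ 0.28856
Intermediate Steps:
m(g) = -8
K = -577/1332 (K = 577*(-1/1332) = -577/1332 ≈ -0.43318)
v = 1154/333 (v = -8*(-577/1332) = 1154/333 ≈ 3.4655)
1/v = 1/(1154/333) = 333/1154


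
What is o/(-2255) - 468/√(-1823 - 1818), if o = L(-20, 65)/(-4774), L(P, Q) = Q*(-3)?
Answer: -39/2153074 + 468*I*√3641/3641 ≈ -1.8114e-5 + 7.756*I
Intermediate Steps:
L(P, Q) = -3*Q
o = 195/4774 (o = -3*65/(-4774) = -195*(-1/4774) = 195/4774 ≈ 0.040846)
o/(-2255) - 468/√(-1823 - 1818) = (195/4774)/(-2255) - 468/√(-1823 - 1818) = (195/4774)*(-1/2255) - 468*(-I*√3641/3641) = -39/2153074 - 468*(-I*√3641/3641) = -39/2153074 - (-468)*I*√3641/3641 = -39/2153074 + 468*I*√3641/3641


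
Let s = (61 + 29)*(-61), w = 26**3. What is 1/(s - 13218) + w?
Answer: 328811807/18708 ≈ 17576.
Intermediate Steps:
w = 17576
s = -5490 (s = 90*(-61) = -5490)
1/(s - 13218) + w = 1/(-5490 - 13218) + 17576 = 1/(-18708) + 17576 = -1/18708 + 17576 = 328811807/18708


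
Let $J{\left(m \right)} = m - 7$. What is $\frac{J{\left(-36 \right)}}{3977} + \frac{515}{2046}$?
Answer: $\frac{1960177}{8136942} \approx 0.2409$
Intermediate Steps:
$J{\left(m \right)} = -7 + m$
$\frac{J{\left(-36 \right)}}{3977} + \frac{515}{2046} = \frac{-7 - 36}{3977} + \frac{515}{2046} = \left(-43\right) \frac{1}{3977} + 515 \cdot \frac{1}{2046} = - \frac{43}{3977} + \frac{515}{2046} = \frac{1960177}{8136942}$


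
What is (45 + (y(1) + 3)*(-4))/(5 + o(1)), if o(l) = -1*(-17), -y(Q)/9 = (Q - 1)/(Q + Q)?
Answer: 3/2 ≈ 1.5000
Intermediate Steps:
y(Q) = -9*(-1 + Q)/(2*Q) (y(Q) = -9*(Q - 1)/(Q + Q) = -9*(-1 + Q)/(2*Q))
o(l) = 17
(45 + (y(1) + 3)*(-4))/(5 + o(1)) = (45 + ((9/2)*(1 - 1*1)/1 + 3)*(-4))/(5 + 17) = (45 + ((9/2)*1*(1 - 1) + 3)*(-4))/22 = (45 + ((9/2)*1*0 + 3)*(-4))*(1/22) = (45 + (0 + 3)*(-4))*(1/22) = (45 + 3*(-4))*(1/22) = (45 - 12)*(1/22) = 33*(1/22) = 3/2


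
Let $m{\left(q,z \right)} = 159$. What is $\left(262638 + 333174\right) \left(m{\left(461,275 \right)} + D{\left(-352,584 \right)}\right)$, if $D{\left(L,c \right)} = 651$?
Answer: $482607720$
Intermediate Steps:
$\left(262638 + 333174\right) \left(m{\left(461,275 \right)} + D{\left(-352,584 \right)}\right) = \left(262638 + 333174\right) \left(159 + 651\right) = 595812 \cdot 810 = 482607720$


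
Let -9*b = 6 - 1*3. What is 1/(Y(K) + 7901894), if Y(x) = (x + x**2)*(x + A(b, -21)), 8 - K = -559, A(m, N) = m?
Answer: 1/190400294 ≈ 5.2521e-9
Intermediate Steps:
b = -1/3 (b = -(6 - 1*3)/9 = -(6 - 3)/9 = -1/9*3 = -1/3 ≈ -0.33333)
K = 567 (K = 8 - 1*(-559) = 8 + 559 = 567)
Y(x) = (-1/3 + x)*(x + x**2) (Y(x) = (x + x**2)*(x - 1/3) = (x + x**2)*(-1/3 + x) = (-1/3 + x)*(x + x**2))
1/(Y(K) + 7901894) = 1/((1/3)*567*(-1 + 2*567 + 3*567**2) + 7901894) = 1/((1/3)*567*(-1 + 1134 + 3*321489) + 7901894) = 1/((1/3)*567*(-1 + 1134 + 964467) + 7901894) = 1/((1/3)*567*965600 + 7901894) = 1/(182498400 + 7901894) = 1/190400294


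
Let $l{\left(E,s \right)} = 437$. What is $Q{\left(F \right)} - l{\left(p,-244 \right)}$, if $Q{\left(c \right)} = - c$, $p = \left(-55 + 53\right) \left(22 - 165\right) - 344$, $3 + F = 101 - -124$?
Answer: $-659$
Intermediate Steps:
$F = 222$ ($F = -3 + \left(101 - -124\right) = -3 + \left(101 + 124\right) = -3 + 225 = 222$)
$p = -58$ ($p = \left(-2\right) \left(-143\right) - 344 = 286 - 344 = -58$)
$Q{\left(F \right)} - l{\left(p,-244 \right)} = \left(-1\right) 222 - 437 = -222 - 437 = -659$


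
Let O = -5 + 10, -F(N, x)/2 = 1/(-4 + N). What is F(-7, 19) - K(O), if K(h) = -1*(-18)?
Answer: -196/11 ≈ -17.818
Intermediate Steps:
F(N, x) = -2/(-4 + N)
O = 5
K(h) = 18
F(-7, 19) - K(O) = -2/(-4 - 7) - 1*18 = -2/(-11) - 18 = -2*(-1/11) - 18 = 2/11 - 18 = -196/11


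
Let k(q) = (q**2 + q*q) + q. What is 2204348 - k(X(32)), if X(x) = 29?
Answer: 2202637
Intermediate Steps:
k(q) = q + 2*q**2 (k(q) = (q**2 + q**2) + q = 2*q**2 + q = q + 2*q**2)
2204348 - k(X(32)) = 2204348 - 29*(1 + 2*29) = 2204348 - 29*(1 + 58) = 2204348 - 29*59 = 2204348 - 1*1711 = 2204348 - 1711 = 2202637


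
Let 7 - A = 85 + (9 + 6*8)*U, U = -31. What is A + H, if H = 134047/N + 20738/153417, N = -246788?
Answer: 63932583393589/37861474596 ≈ 1688.6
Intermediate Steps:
A = 1689 (A = 7 - (85 + (9 + 6*8)*(-31)) = 7 - (85 + (9 + 48)*(-31)) = 7 - (85 + 57*(-31)) = 7 - (85 - 1767) = 7 - 1*(-1682) = 7 + 1682 = 1689)
H = -15447199055/37861474596 (H = 134047/(-246788) + 20738/153417 = 134047*(-1/246788) + 20738*(1/153417) = -134047/246788 + 20738/153417 = -15447199055/37861474596 ≈ -0.40799)
A + H = 1689 - 15447199055/37861474596 = 63932583393589/37861474596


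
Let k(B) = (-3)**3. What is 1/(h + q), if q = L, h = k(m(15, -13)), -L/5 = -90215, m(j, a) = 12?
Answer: 1/451048 ≈ 2.2171e-6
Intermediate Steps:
L = 451075 (L = -5*(-90215) = 451075)
k(B) = -27
h = -27
q = 451075
1/(h + q) = 1/(-27 + 451075) = 1/451048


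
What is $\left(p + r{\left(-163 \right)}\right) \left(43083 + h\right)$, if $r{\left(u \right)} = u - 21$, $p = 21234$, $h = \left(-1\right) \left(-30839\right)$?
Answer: $1556058100$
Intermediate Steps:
$h = 30839$
$r{\left(u \right)} = -21 + u$
$\left(p + r{\left(-163 \right)}\right) \left(43083 + h\right) = \left(21234 - 184\right) \left(43083 + 30839\right) = \left(21234 - 184\right) 73922 = 21050 \cdot 73922 = 1556058100$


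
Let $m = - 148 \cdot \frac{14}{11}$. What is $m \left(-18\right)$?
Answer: $\frac{37296}{11} \approx 3390.5$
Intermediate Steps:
$m = - \frac{2072}{11}$ ($m = - 148 \cdot 14 \cdot \frac{1}{11} = \left(-148\right) \frac{14}{11} = - \frac{2072}{11} \approx -188.36$)
$m \left(-18\right) = \left(- \frac{2072}{11}\right) \left(-18\right) = \frac{37296}{11}$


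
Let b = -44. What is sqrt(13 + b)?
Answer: I*sqrt(31) ≈ 5.5678*I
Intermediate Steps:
sqrt(13 + b) = sqrt(13 - 44) = sqrt(-31) = I*sqrt(31)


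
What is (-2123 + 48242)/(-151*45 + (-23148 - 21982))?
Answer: -46119/51925 ≈ -0.88818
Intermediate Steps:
(-2123 + 48242)/(-151*45 + (-23148 - 21982)) = 46119/(-6795 - 45130) = 46119/(-51925) = 46119*(-1/51925) = -46119/51925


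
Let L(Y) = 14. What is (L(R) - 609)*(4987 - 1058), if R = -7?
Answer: -2337755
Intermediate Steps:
(L(R) - 609)*(4987 - 1058) = (14 - 609)*(4987 - 1058) = -595*3929 = -2337755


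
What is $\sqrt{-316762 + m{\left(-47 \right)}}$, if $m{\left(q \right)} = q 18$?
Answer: $74 i \sqrt{58} \approx 563.57 i$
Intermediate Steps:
$m{\left(q \right)} = 18 q$
$\sqrt{-316762 + m{\left(-47 \right)}} = \sqrt{-316762 + 18 \left(-47\right)} = \sqrt{-316762 - 846} = \sqrt{-317608} = 74 i \sqrt{58}$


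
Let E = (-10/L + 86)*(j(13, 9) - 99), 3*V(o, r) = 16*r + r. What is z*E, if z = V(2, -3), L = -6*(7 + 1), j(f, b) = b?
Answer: 527595/4 ≈ 1.3190e+5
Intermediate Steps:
V(o, r) = 17*r/3 (V(o, r) = (16*r + r)/3 = (17*r)/3 = 17*r/3)
L = -48 (L = -6*8 = -48)
z = -17 (z = (17/3)*(-3) = -17)
E = -31035/4 (E = (-10/(-48) + 86)*(9 - 99) = (-10*(-1/48) + 86)*(-90) = (5/24 + 86)*(-90) = (2069/24)*(-90) = -31035/4 ≈ -7758.8)
z*E = -17*(-31035/4) = 527595/4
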